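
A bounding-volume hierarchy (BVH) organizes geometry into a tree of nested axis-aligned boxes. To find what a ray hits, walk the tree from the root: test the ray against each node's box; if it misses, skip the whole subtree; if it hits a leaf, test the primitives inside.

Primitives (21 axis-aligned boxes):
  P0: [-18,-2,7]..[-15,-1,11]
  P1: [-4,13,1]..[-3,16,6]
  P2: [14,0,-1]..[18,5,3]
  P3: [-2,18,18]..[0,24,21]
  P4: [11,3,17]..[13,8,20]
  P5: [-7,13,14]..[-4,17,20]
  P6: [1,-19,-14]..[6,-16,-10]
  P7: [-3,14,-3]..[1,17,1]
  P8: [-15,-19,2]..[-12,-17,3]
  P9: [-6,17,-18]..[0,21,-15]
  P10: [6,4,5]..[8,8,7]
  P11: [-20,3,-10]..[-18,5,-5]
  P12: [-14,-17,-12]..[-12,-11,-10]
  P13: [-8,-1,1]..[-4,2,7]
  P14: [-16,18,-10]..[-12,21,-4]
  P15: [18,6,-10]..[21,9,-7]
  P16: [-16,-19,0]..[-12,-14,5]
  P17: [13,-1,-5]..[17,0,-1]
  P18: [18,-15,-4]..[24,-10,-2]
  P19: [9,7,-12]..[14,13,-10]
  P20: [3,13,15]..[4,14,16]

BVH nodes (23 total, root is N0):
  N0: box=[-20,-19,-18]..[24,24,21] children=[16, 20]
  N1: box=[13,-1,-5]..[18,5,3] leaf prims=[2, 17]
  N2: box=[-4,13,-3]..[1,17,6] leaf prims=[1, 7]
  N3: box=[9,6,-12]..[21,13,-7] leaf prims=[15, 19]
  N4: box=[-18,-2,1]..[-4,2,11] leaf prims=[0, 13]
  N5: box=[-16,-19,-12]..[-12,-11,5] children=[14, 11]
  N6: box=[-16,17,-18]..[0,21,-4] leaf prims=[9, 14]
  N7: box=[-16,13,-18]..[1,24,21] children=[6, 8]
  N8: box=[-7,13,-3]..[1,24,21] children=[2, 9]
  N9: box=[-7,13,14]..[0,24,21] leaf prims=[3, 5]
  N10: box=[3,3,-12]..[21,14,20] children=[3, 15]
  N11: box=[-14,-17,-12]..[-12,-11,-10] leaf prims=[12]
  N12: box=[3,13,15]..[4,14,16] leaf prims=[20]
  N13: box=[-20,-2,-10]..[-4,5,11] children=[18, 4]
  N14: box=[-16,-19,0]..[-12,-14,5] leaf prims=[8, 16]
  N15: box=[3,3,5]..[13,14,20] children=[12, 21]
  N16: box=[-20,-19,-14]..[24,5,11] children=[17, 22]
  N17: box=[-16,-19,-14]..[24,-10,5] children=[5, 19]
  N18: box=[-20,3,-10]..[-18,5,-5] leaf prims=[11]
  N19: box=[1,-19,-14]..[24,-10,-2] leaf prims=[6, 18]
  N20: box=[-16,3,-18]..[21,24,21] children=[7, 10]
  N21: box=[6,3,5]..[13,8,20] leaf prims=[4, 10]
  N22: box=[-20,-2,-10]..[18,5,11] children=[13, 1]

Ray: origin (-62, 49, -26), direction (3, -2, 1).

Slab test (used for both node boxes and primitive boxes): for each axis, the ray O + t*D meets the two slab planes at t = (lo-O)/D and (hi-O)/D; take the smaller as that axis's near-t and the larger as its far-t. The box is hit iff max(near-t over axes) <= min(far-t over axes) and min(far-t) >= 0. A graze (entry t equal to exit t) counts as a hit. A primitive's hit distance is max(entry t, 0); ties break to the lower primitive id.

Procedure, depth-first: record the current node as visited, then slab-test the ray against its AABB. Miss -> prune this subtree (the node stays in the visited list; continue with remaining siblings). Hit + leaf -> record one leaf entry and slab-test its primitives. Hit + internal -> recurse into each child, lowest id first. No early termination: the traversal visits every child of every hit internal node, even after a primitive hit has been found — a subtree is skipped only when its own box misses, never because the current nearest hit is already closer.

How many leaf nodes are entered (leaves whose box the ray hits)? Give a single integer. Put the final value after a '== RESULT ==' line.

Trace the traversal:
N0 x:[14,86/3] y:[25/2,34] z:[8,47] -> hit [14,86/3], descend [16, 20]
  N16 x:[14,86/3] y:[22,34] z:[12,37] -> hit [22,86/3], descend [17, 22]
    N17 x:[46/3,86/3] y:[59/2,34] z:[12,31] -> miss, prune
    N22 x:[14,80/3] y:[22,51/2] z:[16,37] -> hit [22,51/2], descend [1, 13]
      N1 x:[25,80/3] y:[22,25] z:[21,29] -> hit [25,25] leaf, test {P2(miss), P17@t=25}
      N13 x:[14,58/3] y:[22,51/2] z:[16,37] -> miss, prune
  N20 x:[46/3,83/3] y:[25/2,23] z:[8,47] -> hit [46/3,23], descend [7, 10]
    N7 x:[46/3,21] y:[25/2,18] z:[8,47] -> hit [46/3,18], descend [6, 8]
      N6 x:[46/3,62/3] y:[14,16] z:[8,22] -> hit [46/3,16] leaf, test {P9(miss), P14(miss)}
      N8 x:[55/3,21] y:[25/2,18] z:[23,47] -> miss, prune
    N10 x:[65/3,83/3] y:[35/2,23] z:[14,46] -> hit [65/3,23], descend [3, 15]
      N3 x:[71/3,83/3] y:[18,43/2] z:[14,19] -> miss, prune
      N15 x:[65/3,25] y:[35/2,23] z:[31,46] -> miss, prune

13 AABB tests over nodes [0, 16, 17, 22, 1, 13, 20, 7, 6, 8, 10, 3, 15]; 2 leaves entered; closest P17.

== RESULT ==
2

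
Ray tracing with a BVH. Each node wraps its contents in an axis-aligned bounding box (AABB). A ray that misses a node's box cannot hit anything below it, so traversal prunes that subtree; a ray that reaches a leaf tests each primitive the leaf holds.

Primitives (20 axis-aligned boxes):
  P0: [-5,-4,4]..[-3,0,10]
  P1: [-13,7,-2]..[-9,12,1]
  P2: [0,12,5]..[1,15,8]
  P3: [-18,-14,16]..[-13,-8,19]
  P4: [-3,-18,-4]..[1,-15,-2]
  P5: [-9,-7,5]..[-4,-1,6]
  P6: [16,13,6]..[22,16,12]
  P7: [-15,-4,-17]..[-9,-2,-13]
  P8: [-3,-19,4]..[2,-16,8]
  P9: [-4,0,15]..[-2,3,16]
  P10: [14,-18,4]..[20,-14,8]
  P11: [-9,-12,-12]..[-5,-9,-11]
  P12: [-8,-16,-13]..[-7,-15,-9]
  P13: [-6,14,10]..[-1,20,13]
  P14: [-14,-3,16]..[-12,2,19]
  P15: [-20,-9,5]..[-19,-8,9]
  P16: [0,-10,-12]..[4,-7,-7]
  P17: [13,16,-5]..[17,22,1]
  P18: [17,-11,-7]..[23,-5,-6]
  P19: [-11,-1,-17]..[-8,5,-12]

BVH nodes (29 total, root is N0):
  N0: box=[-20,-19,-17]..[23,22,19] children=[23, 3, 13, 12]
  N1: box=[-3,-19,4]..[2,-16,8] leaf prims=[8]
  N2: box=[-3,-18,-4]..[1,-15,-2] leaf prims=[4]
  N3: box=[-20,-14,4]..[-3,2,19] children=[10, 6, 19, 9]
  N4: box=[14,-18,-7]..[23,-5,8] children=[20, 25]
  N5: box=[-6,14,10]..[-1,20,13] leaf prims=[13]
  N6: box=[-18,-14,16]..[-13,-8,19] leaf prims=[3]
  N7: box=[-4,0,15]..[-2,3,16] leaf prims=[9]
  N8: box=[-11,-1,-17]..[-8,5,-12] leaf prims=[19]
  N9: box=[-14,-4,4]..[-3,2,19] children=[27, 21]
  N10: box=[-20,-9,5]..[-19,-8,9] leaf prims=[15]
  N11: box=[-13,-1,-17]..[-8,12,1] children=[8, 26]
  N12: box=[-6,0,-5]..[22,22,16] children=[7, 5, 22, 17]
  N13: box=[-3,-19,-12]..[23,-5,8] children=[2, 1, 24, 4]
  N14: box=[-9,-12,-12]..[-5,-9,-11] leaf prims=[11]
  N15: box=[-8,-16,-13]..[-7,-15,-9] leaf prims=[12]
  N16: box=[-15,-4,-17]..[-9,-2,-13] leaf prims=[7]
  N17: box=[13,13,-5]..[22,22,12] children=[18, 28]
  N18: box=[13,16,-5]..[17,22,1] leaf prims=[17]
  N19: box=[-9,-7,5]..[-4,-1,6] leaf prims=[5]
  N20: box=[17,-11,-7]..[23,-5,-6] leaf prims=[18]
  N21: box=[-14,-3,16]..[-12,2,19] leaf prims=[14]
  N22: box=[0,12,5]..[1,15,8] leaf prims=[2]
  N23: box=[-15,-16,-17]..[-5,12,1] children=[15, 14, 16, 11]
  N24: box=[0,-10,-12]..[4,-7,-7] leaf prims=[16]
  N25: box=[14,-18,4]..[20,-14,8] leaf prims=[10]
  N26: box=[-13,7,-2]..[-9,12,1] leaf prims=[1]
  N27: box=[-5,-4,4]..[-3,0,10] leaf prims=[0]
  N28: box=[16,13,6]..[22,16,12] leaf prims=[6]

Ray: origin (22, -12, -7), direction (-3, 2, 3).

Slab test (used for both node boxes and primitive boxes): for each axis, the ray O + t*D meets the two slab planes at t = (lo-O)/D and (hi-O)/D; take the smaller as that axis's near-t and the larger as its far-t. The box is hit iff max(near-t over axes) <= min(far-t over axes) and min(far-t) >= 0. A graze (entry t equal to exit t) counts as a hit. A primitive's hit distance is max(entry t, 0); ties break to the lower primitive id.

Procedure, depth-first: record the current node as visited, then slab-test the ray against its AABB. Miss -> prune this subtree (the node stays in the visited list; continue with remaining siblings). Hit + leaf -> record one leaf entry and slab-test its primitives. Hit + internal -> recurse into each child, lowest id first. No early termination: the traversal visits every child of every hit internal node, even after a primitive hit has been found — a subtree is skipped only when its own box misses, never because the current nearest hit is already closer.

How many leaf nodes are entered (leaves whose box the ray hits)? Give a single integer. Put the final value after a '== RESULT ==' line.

Walk:
N0 x:[-1/3,14] y:[-7/2,17] z:[-10/3,26/3] -> hit [-1/3,26/3], descend [3, 12, 13, 23]
  N3 x:[25/3,14] y:[-1,7] z:[11/3,26/3] -> miss, prune
  N12 x:[0,28/3] y:[6,17] z:[2/3,23/3] -> hit [6,23/3], descend [5, 7, 17, 22]
    N5 x:[23/3,28/3] y:[13,16] z:[17/3,20/3] -> miss, prune
    N7 x:[8,26/3] y:[6,15/2] z:[22/3,23/3] -> miss, prune
    N17 x:[0,3] y:[25/2,17] z:[2/3,19/3] -> miss, prune
    N22 x:[7,22/3] y:[12,27/2] z:[4,5] -> miss, prune
  N13 x:[-1/3,25/3] y:[-7/2,7/2] z:[-5/3,5] -> hit [-1/3,7/2], descend [1, 2, 4, 24]
    N1 x:[20/3,25/3] y:[-7/2,-2] z:[11/3,5] -> miss, prune
    N2 x:[7,25/3] y:[-3,-3/2] z:[1,5/3] -> miss, prune
    N4 x:[-1/3,8/3] y:[-3,7/2] z:[0,5] -> hit [0,8/3], descend [20, 25]
      N20 x:[-1/3,5/3] y:[1/2,7/2] z:[0,1/3] -> miss, prune
      N25 x:[2/3,8/3] y:[-3,-1] z:[11/3,5] -> miss, prune
    N24 x:[6,22/3] y:[1,5/2] z:[-5/3,0] -> miss, prune
  N23 x:[9,37/3] y:[-2,12] z:[-10/3,8/3] -> miss, prune

Summary -> nodes [0, 3, 12, 5, 7, 17, 22, 13, 1, 2, 4, 20, 25, 24, 23]; box-tests=15; leaf-entries=0; first=miss

== RESULT ==
0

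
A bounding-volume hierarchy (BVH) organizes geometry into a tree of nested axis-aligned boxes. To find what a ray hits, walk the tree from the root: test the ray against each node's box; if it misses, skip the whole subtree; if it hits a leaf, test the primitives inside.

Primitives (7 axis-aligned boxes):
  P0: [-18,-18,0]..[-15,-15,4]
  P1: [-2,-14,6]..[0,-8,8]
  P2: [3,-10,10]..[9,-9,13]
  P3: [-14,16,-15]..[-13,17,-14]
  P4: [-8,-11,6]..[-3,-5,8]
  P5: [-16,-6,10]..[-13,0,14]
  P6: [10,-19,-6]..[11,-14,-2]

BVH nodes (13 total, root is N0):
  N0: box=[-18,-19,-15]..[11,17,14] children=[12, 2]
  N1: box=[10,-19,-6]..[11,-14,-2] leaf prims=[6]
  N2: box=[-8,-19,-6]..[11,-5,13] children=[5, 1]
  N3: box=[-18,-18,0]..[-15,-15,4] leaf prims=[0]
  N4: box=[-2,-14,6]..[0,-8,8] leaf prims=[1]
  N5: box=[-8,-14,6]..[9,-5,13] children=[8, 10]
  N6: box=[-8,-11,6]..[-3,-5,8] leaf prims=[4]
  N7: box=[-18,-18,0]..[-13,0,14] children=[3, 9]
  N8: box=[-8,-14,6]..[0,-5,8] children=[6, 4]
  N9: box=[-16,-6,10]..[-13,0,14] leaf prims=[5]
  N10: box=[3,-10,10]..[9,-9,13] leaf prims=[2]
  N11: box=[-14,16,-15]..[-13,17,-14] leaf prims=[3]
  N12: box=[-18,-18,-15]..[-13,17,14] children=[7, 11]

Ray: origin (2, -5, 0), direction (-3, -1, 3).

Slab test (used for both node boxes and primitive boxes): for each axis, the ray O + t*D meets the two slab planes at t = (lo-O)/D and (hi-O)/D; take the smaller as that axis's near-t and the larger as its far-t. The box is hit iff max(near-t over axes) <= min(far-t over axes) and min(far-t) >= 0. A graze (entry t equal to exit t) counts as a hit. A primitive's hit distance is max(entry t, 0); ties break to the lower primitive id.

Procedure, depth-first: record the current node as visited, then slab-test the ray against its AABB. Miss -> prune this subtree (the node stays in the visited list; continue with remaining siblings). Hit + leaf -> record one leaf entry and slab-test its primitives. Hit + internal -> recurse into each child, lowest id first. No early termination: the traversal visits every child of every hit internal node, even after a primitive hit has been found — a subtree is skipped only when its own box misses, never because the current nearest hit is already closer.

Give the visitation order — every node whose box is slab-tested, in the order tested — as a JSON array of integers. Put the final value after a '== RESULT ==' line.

Walk:
N0 x:[-3,20/3] y:[-22,14] z:[-5,14/3] -> hit [-3,14/3], descend [2, 12]
  N2 x:[-3,10/3] y:[0,14] z:[-2,13/3] -> hit [0,10/3], descend [1, 5]
    N1 x:[-3,-8/3] y:[9,14] z:[-2,-2/3] -> miss, prune
    N5 x:[-7/3,10/3] y:[0,9] z:[2,13/3] -> hit [2,10/3], descend [8, 10]
      N8 x:[2/3,10/3] y:[0,9] z:[2,8/3] -> hit [2,8/3], descend [4, 6]
        N4 x:[2/3,4/3] y:[3,9] z:[2,8/3] -> miss, prune
        N6 x:[5/3,10/3] y:[0,6] z:[2,8/3] -> hit [2,8/3] leaf, test {P4@t=2}
      N10 x:[-7/3,-1/3] y:[4,5] z:[10/3,13/3] -> miss, prune
  N12 x:[5,20/3] y:[-22,13] z:[-5,14/3] -> miss, prune

Visited [0, 2, 1, 5, 8, 4, 6, 10, 12]. Tests: 9 box, 1 leaf. Nearest: P4.

== RESULT ==
[0, 2, 1, 5, 8, 4, 6, 10, 12]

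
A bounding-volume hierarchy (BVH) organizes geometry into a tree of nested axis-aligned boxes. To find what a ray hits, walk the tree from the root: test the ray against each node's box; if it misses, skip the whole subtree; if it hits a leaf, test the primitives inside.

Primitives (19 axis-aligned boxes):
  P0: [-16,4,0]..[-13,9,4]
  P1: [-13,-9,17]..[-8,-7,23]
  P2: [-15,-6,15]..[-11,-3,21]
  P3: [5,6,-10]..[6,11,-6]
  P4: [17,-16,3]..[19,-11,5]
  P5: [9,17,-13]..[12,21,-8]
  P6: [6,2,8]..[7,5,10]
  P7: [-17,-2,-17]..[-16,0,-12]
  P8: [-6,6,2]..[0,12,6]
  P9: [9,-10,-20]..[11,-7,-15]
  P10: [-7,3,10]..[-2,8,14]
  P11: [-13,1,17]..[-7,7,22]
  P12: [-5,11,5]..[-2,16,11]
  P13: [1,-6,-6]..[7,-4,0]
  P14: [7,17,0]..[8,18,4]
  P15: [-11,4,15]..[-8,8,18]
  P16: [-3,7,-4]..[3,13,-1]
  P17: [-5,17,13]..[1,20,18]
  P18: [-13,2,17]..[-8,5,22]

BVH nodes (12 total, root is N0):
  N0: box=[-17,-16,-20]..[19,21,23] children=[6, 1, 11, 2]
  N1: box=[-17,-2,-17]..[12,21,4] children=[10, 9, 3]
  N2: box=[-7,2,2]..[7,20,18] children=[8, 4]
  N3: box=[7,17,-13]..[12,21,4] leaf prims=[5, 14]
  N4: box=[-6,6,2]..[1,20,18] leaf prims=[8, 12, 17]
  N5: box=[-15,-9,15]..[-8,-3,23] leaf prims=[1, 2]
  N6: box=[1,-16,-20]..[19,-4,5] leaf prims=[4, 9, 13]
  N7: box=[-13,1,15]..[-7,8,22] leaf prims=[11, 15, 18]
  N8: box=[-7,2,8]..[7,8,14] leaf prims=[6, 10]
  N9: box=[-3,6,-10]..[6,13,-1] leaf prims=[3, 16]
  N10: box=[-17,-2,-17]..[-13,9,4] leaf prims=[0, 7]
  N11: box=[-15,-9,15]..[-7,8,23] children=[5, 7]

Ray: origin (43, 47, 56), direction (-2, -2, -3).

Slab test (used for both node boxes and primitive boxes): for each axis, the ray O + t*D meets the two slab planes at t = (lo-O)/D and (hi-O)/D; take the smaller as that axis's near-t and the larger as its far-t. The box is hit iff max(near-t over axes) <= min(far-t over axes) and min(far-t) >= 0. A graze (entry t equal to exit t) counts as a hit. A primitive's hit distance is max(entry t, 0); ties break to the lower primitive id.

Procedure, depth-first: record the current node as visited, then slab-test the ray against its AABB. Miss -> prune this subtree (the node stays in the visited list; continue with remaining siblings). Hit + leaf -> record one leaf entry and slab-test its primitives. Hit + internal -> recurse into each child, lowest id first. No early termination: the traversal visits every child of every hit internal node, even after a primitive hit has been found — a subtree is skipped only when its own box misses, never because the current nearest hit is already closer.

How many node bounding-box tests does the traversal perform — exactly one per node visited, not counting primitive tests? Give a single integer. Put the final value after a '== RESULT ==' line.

Trace the traversal:
N0 x:[12,30] y:[13,63/2] z:[11,76/3] -> hit [13,76/3], descend [1, 2, 6, 11]
  N1 x:[31/2,30] y:[13,49/2] z:[52/3,73/3] -> hit [52/3,73/3], descend [3, 9, 10]
    N3 x:[31/2,18] y:[13,15] z:[52/3,23] -> miss, prune
    N9 x:[37/2,23] y:[17,41/2] z:[19,22] -> hit [19,41/2] leaf, test {P3(miss), P16@t=20}
    N10 x:[28,30] y:[19,49/2] z:[52/3,73/3] -> miss, prune
  N2 x:[18,25] y:[27/2,45/2] z:[38/3,18] -> hit [18,18], descend [4, 8]
    N4 x:[21,49/2] y:[27/2,41/2] z:[38/3,18] -> miss, prune
    N8 x:[18,25] y:[39/2,45/2] z:[14,16] -> miss, prune
  N6 x:[12,21] y:[51/2,63/2] z:[17,76/3] -> miss, prune
  N11 x:[25,29] y:[39/2,28] z:[11,41/3] -> miss, prune

order=[0, 1, 3, 9, 10, 2, 4, 8, 6, 11]  |boxes|=10  |leaves|=1  hit=P16

== RESULT ==
10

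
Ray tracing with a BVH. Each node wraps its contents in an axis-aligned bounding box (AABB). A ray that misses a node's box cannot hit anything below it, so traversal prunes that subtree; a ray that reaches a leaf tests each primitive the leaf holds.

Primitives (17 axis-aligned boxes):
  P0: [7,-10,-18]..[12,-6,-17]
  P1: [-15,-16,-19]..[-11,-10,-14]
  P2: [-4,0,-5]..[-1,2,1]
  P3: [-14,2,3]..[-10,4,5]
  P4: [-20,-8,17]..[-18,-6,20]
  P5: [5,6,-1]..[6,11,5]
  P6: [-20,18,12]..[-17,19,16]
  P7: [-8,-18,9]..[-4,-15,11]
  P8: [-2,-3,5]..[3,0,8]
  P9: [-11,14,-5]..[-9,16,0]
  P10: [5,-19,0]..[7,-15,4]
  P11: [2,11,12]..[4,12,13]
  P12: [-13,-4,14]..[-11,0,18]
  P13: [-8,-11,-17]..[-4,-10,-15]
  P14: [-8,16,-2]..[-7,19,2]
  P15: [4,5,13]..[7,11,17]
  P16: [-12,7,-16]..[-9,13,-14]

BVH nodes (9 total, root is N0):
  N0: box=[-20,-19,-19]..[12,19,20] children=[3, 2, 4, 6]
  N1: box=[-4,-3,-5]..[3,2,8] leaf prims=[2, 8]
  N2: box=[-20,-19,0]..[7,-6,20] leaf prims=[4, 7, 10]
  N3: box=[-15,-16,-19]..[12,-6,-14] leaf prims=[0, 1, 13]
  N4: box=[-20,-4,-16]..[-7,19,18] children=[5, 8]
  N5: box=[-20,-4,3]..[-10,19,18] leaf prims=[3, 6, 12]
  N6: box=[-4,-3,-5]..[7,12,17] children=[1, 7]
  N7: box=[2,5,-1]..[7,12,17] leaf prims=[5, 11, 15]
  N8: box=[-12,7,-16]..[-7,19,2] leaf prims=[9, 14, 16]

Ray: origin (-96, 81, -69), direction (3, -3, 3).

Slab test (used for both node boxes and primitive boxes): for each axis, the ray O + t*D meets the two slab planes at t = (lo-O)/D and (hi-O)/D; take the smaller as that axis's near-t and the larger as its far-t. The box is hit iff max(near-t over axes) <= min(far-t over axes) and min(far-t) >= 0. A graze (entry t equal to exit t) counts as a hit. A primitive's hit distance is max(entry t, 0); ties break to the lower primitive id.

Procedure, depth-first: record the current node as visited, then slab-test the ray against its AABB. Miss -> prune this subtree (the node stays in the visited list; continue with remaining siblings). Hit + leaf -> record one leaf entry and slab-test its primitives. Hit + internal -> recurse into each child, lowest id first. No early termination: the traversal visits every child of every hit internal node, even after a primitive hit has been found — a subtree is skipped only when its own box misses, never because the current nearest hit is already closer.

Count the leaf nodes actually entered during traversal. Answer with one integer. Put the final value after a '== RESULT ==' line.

Traverse from the root:
N0 x:[76/3,36] y:[62/3,100/3] z:[50/3,89/3] -> hit [76/3,89/3], descend [2, 3, 4, 6]
  N2 x:[76/3,103/3] y:[29,100/3] z:[23,89/3] -> hit [29,89/3] leaf, test {P4(miss), P7(miss), P10(miss)}
  N3 x:[27,36] y:[29,97/3] z:[50/3,55/3] -> miss, prune
  N4 x:[76/3,89/3] y:[62/3,85/3] z:[53/3,29] -> hit [76/3,85/3], descend [5, 8]
    N5 x:[76/3,86/3] y:[62/3,85/3] z:[24,29] -> hit [76/3,85/3] leaf, test {P3(miss), P6(miss), P12@t=83/3}
    N8 x:[28,89/3] y:[62/3,74/3] z:[53/3,71/3] -> miss, prune
  N6 x:[92/3,103/3] y:[23,28] z:[64/3,86/3] -> miss, prune

order=[0, 2, 3, 4, 5, 8, 6]  |boxes|=7  |leaves|=2  hit=P12

== RESULT ==
2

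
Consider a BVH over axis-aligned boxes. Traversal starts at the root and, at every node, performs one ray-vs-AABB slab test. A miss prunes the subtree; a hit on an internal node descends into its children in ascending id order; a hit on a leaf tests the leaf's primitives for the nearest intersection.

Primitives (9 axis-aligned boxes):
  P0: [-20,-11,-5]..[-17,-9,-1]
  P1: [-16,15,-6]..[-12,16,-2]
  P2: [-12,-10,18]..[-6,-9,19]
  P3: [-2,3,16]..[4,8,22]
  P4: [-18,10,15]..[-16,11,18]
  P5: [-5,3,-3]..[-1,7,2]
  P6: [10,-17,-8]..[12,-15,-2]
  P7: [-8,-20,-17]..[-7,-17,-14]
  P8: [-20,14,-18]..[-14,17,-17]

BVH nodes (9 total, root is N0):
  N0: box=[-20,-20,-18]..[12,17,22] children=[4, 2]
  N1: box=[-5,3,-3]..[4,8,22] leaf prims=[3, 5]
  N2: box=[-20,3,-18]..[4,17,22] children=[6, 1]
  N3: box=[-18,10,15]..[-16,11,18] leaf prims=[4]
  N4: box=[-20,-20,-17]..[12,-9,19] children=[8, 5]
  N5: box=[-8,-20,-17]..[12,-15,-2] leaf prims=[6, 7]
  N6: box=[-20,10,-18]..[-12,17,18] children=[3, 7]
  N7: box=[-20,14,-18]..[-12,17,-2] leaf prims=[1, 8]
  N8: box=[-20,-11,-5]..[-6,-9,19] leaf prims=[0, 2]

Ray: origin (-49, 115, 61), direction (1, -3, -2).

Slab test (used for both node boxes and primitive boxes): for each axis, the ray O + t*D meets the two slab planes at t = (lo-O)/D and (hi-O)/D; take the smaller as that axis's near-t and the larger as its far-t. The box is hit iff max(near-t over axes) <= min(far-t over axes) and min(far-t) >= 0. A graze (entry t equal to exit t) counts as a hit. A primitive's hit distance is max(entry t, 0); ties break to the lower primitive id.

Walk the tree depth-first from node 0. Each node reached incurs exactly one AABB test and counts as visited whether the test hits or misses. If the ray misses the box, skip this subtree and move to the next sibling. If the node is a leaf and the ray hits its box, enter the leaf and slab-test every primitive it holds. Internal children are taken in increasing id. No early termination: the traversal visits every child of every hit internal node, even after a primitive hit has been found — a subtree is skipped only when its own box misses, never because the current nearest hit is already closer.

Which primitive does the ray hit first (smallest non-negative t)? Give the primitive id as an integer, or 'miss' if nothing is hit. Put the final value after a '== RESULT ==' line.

Traverse from the root:
N0 x:[29,61] y:[98/3,45] z:[39/2,79/2] -> hit [98/3,79/2], descend [2, 4]
  N2 x:[29,53] y:[98/3,112/3] z:[39/2,79/2] -> hit [98/3,112/3], descend [1, 6]
    N1 x:[44,53] y:[107/3,112/3] z:[39/2,32] -> miss, prune
    N6 x:[29,37] y:[98/3,35] z:[43/2,79/2] -> hit [98/3,35], descend [3, 7]
      N3 x:[31,33] y:[104/3,35] z:[43/2,23] -> miss, prune
      N7 x:[29,37] y:[98/3,101/3] z:[63/2,79/2] -> hit [98/3,101/3] leaf, test {P1@t=33, P8(miss)}
  N4 x:[29,61] y:[124/3,45] z:[21,39] -> miss, prune

Visited [0, 2, 1, 6, 3, 7, 4]. Tests: 7 box, 1 leaf. Nearest: P1.

== RESULT ==
1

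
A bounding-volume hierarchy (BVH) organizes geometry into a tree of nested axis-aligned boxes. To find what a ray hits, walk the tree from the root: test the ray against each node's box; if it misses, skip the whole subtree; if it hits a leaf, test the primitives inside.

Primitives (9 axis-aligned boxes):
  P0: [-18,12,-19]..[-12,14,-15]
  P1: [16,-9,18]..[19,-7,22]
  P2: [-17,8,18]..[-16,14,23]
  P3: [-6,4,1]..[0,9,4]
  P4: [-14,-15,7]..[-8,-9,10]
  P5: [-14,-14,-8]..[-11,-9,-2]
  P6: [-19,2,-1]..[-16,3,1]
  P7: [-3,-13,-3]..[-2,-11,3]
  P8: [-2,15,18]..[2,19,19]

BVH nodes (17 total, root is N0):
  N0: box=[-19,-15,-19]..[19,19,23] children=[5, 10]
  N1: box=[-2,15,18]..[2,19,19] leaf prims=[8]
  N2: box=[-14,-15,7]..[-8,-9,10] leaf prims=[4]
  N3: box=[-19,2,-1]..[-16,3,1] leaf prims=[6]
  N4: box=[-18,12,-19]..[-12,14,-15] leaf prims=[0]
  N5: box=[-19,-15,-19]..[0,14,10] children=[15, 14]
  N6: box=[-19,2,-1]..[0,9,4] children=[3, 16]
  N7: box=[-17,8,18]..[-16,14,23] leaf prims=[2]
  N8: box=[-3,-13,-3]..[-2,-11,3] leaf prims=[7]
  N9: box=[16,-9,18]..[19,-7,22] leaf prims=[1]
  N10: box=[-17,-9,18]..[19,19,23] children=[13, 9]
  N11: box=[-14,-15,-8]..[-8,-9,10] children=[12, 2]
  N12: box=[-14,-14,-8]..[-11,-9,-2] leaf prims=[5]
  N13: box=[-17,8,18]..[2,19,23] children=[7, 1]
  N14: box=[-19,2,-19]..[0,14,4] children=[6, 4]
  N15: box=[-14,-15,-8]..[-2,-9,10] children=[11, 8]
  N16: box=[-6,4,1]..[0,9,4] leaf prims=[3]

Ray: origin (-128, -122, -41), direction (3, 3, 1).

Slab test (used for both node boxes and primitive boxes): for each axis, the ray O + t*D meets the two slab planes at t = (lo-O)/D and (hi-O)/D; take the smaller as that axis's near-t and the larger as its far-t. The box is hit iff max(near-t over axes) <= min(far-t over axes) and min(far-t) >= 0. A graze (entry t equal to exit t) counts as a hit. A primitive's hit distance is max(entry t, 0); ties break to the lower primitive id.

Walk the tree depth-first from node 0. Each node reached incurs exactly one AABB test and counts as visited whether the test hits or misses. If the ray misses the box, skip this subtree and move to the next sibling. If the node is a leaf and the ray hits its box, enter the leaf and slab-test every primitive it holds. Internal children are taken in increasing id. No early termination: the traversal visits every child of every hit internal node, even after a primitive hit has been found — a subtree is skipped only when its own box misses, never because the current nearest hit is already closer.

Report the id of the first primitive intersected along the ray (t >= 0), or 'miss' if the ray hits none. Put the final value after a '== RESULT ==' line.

Walk:
N0 x:[109/3,49] y:[107/3,47] z:[22,64] -> hit [109/3,47], descend [5, 10]
  N5 x:[109/3,128/3] y:[107/3,136/3] z:[22,51] -> hit [109/3,128/3], descend [14, 15]
    N14 x:[109/3,128/3] y:[124/3,136/3] z:[22,45] -> hit [124/3,128/3], descend [4, 6]
      N4 x:[110/3,116/3] y:[134/3,136/3] z:[22,26] -> miss, prune
      N6 x:[109/3,128/3] y:[124/3,131/3] z:[40,45] -> hit [124/3,128/3], descend [3, 16]
        N3 x:[109/3,112/3] y:[124/3,125/3] z:[40,42] -> miss, prune
        N16 x:[122/3,128/3] y:[42,131/3] z:[42,45] -> hit [42,128/3] leaf, test {P3@t=42}
    N15 x:[38,42] y:[107/3,113/3] z:[33,51] -> miss, prune
  N10 x:[37,49] y:[113/3,47] z:[59,64] -> miss, prune

Visited [0, 5, 14, 4, 6, 3, 16, 15, 10]. Tests: 9 box, 1 leaf. Nearest: P3.

== RESULT ==
3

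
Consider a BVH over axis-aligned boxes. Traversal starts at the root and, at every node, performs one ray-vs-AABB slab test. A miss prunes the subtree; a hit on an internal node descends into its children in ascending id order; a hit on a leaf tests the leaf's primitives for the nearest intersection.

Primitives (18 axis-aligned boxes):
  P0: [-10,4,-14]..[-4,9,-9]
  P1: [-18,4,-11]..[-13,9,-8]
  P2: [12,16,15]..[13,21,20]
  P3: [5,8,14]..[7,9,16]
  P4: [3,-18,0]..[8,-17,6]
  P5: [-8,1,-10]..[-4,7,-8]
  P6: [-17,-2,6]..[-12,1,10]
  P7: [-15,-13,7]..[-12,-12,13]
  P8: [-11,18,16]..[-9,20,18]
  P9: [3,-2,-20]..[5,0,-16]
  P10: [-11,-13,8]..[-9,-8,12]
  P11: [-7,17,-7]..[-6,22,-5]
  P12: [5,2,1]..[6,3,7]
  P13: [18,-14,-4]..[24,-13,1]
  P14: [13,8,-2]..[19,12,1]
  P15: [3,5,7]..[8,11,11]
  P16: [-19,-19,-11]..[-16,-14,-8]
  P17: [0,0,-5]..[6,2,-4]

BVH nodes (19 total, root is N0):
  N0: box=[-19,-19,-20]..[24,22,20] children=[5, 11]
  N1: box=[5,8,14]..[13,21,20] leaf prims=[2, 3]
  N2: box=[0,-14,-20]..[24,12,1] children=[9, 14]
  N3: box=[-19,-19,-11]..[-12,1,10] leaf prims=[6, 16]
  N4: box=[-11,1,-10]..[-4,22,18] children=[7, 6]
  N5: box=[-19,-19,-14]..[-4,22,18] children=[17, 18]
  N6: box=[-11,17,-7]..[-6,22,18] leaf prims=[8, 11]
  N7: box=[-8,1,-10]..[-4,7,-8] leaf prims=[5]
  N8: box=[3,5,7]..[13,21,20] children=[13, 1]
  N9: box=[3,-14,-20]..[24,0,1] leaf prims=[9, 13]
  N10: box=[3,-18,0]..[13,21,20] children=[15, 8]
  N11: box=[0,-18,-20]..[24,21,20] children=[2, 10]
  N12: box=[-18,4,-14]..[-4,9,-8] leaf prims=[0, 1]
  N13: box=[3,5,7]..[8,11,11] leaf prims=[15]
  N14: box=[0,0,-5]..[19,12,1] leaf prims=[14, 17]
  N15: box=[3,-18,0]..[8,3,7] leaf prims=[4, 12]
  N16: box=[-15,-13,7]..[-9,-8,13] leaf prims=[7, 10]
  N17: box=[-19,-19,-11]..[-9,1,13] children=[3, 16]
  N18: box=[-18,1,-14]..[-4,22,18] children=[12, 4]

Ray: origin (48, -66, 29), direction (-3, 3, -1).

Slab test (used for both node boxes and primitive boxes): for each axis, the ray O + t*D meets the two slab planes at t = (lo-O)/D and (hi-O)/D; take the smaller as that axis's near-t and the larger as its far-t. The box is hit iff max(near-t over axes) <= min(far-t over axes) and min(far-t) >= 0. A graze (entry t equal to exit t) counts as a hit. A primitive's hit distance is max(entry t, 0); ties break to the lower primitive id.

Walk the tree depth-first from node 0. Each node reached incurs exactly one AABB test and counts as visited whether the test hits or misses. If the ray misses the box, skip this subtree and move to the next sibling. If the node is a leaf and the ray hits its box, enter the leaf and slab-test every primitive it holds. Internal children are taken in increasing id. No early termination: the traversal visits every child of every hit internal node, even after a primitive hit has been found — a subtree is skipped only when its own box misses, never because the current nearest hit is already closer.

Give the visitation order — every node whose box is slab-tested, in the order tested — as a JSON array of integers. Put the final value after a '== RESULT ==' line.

Traverse from the root:
N0 x:[8,67/3] y:[47/3,88/3] z:[9,49] -> hit [47/3,67/3], descend [5, 11]
  N5 x:[52/3,67/3] y:[47/3,88/3] z:[11,43] -> hit [52/3,67/3], descend [17, 18]
    N17 x:[19,67/3] y:[47/3,67/3] z:[16,40] -> hit [19,67/3], descend [3, 16]
      N3 x:[20,67/3] y:[47/3,67/3] z:[19,40] -> hit [20,67/3] leaf, test {P6@t=64/3, P16(miss)}
      N16 x:[19,21] y:[53/3,58/3] z:[16,22] -> hit [19,58/3] leaf, test {P7(miss), P10@t=19}
    N18 x:[52/3,22] y:[67/3,88/3] z:[11,43] -> miss, prune
  N11 x:[8,16] y:[16,29] z:[9,49] -> hit [16,16], descend [2, 10]
    N2 x:[8,16] y:[52/3,26] z:[28,49] -> miss, prune
    N10 x:[35/3,15] y:[16,29] z:[9,29] -> miss, prune

order=[0, 5, 17, 3, 16, 18, 11, 2, 10]  |boxes|=9  |leaves|=2  hit=P10

== RESULT ==
[0, 5, 17, 3, 16, 18, 11, 2, 10]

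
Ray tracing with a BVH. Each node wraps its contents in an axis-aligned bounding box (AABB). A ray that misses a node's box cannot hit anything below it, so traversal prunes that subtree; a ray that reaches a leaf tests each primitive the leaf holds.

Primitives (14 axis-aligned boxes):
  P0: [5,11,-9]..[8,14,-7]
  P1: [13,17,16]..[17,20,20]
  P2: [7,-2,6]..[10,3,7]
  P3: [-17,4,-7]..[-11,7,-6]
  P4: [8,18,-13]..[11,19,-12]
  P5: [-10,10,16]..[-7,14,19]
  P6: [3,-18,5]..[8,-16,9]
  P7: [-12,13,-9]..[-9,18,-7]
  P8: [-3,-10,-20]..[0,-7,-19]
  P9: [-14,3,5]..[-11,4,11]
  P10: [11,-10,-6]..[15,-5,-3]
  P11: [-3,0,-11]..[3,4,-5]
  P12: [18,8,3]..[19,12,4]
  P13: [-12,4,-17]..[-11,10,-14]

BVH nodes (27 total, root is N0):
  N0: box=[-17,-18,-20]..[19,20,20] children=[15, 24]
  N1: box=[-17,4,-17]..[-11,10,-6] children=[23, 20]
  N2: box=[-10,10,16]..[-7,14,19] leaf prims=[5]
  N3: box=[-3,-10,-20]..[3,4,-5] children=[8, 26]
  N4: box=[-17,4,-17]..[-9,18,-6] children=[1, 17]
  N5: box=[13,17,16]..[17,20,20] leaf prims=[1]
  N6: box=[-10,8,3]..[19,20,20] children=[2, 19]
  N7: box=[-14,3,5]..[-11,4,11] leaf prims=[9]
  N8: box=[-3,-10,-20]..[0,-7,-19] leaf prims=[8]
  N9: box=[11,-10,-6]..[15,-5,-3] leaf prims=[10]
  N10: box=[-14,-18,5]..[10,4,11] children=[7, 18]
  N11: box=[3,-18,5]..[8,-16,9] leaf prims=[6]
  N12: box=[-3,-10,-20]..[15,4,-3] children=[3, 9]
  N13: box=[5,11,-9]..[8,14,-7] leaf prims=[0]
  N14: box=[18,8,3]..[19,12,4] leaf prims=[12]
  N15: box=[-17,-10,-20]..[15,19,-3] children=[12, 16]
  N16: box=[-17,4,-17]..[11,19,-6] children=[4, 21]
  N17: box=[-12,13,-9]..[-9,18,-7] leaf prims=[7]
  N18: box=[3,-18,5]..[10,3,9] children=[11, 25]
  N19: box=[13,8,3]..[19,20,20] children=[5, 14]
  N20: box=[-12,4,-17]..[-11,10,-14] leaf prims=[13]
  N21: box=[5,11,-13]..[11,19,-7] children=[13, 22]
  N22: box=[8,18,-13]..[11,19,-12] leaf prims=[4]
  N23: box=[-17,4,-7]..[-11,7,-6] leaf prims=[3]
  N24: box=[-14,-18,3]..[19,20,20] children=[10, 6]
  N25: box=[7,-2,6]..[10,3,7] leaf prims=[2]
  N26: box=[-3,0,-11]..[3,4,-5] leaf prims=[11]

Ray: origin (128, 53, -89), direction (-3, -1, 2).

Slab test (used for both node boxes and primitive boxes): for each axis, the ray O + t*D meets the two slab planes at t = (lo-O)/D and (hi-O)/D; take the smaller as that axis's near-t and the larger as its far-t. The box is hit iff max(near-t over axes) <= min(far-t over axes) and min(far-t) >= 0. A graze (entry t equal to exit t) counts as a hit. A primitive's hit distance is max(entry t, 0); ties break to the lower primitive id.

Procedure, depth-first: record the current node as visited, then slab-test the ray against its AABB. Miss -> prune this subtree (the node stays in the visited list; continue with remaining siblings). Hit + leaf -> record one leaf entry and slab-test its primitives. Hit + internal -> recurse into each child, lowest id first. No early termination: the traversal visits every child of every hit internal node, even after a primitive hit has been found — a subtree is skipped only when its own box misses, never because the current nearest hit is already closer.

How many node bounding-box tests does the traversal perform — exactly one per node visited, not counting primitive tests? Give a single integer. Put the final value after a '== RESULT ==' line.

Trace the traversal:
N0 x:[109/3,145/3] y:[33,71] z:[69/2,109/2] -> hit [109/3,145/3], descend [15, 24]
  N15 x:[113/3,145/3] y:[34,63] z:[69/2,43] -> hit [113/3,43], descend [12, 16]
    N12 x:[113/3,131/3] y:[49,63] z:[69/2,43] -> miss, prune
    N16 x:[39,145/3] y:[34,49] z:[36,83/2] -> hit [39,83/2], descend [4, 21]
      N4 x:[137/3,145/3] y:[35,49] z:[36,83/2] -> miss, prune
      N21 x:[39,41] y:[34,42] z:[38,41] -> hit [39,41], descend [13, 22]
        N13 x:[40,41] y:[39,42] z:[40,41] -> hit [40,41] leaf, test {P0@t=40}
        N22 x:[39,40] y:[34,35] z:[38,77/2] -> miss, prune
  N24 x:[109/3,142/3] y:[33,71] z:[46,109/2] -> hit [46,142/3], descend [6, 10]
    N6 x:[109/3,46] y:[33,45] z:[46,109/2] -> miss, prune
    N10 x:[118/3,142/3] y:[49,71] z:[47,50] -> miss, prune

Summary -> nodes [0, 15, 12, 16, 4, 21, 13, 22, 24, 6, 10]; box-tests=11; leaf-entries=1; first=P0

== RESULT ==
11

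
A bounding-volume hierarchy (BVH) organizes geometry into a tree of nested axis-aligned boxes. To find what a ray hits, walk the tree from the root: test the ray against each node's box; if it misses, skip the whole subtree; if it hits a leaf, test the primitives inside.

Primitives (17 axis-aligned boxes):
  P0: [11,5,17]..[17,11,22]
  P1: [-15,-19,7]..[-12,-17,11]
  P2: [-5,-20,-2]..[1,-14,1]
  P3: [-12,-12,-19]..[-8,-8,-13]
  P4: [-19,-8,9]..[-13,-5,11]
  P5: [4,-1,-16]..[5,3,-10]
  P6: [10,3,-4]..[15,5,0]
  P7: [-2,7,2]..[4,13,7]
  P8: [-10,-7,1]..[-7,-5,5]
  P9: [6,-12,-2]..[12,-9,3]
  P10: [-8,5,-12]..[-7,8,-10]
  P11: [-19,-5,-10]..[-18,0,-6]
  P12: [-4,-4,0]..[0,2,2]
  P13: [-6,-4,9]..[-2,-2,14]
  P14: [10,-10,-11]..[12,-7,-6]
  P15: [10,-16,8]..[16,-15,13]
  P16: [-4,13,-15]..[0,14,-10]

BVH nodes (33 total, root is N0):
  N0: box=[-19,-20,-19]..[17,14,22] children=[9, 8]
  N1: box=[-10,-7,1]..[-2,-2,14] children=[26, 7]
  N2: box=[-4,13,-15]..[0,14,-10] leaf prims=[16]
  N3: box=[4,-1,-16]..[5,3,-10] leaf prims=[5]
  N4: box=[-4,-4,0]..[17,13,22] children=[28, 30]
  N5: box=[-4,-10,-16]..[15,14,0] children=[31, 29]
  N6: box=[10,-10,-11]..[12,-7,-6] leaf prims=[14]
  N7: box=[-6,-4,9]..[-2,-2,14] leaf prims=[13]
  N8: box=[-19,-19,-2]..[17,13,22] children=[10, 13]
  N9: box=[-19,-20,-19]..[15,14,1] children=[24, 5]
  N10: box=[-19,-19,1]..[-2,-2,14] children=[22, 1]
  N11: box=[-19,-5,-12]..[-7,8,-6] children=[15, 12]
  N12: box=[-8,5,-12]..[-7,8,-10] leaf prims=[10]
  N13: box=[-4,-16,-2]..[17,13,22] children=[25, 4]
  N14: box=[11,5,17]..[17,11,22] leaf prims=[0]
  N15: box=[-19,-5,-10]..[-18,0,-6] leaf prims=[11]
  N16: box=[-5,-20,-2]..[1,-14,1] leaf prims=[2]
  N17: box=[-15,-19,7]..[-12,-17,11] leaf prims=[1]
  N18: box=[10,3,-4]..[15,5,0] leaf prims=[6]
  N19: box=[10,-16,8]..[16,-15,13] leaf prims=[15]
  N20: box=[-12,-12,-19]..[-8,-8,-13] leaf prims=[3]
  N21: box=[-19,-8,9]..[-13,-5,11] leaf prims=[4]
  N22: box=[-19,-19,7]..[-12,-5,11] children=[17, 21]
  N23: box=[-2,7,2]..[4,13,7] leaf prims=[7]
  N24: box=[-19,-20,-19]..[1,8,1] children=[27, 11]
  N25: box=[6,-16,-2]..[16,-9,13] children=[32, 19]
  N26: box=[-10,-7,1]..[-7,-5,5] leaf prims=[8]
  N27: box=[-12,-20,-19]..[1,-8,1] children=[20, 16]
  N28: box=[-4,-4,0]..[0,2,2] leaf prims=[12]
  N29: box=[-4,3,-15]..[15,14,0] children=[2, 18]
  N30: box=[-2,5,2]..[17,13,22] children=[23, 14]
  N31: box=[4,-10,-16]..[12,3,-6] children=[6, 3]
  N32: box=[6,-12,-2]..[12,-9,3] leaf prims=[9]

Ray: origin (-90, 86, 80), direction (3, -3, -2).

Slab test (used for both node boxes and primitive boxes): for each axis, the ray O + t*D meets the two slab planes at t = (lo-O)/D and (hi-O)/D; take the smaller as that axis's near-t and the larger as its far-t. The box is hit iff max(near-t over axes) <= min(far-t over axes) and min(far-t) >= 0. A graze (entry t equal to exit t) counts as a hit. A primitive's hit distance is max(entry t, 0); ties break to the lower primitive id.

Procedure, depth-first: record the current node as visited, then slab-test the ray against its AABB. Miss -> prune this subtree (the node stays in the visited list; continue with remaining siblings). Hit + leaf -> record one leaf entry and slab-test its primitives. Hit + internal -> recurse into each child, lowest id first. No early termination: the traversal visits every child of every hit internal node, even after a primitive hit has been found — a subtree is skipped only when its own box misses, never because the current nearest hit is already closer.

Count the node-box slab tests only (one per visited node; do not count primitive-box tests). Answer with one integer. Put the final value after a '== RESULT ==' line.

Trace the traversal:
N0 x:[71/3,107/3] y:[24,106/3] z:[29,99/2] -> hit [29,106/3], descend [8, 9]
  N8 x:[71/3,107/3] y:[73/3,35] z:[29,41] -> hit [29,35], descend [10, 13]
    N10 x:[71/3,88/3] y:[88/3,35] z:[33,79/2] -> miss, prune
    N13 x:[86/3,107/3] y:[73/3,34] z:[29,41] -> hit [29,34], descend [4, 25]
      N4 x:[86/3,107/3] y:[73/3,30] z:[29,40] -> hit [29,30], descend [28, 30]
        N28 x:[86/3,30] y:[28,30] z:[39,40] -> miss, prune
        N30 x:[88/3,107/3] y:[73/3,27] z:[29,39] -> miss, prune
      N25 x:[32,106/3] y:[95/3,34] z:[67/2,41] -> hit [67/2,34], descend [19, 32]
        N19 x:[100/3,106/3] y:[101/3,34] z:[67/2,36] -> hit [101/3,34] leaf, test {P15@t=101/3}
        N32 x:[32,34] y:[95/3,98/3] z:[77/2,41] -> miss, prune
  N9 x:[71/3,35] y:[24,106/3] z:[79/2,99/2] -> miss, prune

Summary -> nodes [0, 8, 10, 13, 4, 28, 30, 25, 19, 32, 9]; box-tests=11; leaf-entries=1; first=P15

== RESULT ==
11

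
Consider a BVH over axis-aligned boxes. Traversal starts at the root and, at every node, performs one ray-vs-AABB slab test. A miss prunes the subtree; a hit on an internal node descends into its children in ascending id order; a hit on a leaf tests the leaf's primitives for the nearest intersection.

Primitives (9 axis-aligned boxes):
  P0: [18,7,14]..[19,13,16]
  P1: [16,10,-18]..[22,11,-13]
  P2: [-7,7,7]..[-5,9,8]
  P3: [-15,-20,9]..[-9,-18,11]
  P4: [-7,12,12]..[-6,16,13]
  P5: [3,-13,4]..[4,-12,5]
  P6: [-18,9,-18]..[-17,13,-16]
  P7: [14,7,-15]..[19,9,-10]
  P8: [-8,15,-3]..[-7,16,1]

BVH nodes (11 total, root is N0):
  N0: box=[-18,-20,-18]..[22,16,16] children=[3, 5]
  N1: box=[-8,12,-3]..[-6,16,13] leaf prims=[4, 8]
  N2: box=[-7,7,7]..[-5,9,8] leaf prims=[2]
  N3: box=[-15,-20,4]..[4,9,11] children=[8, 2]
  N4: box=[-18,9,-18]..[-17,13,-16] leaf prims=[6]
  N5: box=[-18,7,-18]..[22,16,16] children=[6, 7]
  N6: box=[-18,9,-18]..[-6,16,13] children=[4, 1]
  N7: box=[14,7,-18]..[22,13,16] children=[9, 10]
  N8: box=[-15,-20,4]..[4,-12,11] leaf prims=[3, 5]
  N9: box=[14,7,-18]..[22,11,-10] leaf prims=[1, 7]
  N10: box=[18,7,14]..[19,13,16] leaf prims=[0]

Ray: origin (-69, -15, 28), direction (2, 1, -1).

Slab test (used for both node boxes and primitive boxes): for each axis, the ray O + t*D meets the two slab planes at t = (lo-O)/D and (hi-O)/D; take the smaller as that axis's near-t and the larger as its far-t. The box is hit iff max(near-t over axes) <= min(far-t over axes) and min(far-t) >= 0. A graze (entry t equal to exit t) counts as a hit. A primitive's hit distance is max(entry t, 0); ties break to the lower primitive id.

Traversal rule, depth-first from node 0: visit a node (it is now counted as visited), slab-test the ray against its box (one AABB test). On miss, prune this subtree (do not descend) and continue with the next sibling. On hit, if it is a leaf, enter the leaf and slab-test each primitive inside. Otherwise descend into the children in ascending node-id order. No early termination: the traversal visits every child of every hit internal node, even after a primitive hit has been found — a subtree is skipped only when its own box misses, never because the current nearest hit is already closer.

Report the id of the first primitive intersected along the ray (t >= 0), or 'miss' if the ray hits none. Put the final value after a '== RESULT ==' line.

Walk:
N0 x:[51/2,91/2] y:[-5,31] z:[12,46] -> hit [51/2,31], descend [3, 5]
  N3 x:[27,73/2] y:[-5,24] z:[17,24] -> miss, prune
  N5 x:[51/2,91/2] y:[22,31] z:[12,46] -> hit [51/2,31], descend [6, 7]
    N6 x:[51/2,63/2] y:[24,31] z:[15,46] -> hit [51/2,31], descend [1, 4]
      N1 x:[61/2,63/2] y:[27,31] z:[15,31] -> hit [61/2,31] leaf, test {P4(miss), P8@t=61/2}
      N4 x:[51/2,26] y:[24,28] z:[44,46] -> miss, prune
    N7 x:[83/2,91/2] y:[22,28] z:[12,46] -> miss, prune

Summary -> nodes [0, 3, 5, 6, 1, 4, 7]; box-tests=7; leaf-entries=1; first=P8

== RESULT ==
8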